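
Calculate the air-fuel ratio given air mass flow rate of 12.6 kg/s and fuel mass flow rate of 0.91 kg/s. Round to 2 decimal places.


AFR = m_air / m_fuel
AFR = 12.6 / 0.91 = 13.85


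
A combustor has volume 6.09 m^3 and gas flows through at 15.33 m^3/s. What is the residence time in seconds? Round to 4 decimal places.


tau = V / Q_flow
tau = 6.09 / 15.33 = 0.3973 s


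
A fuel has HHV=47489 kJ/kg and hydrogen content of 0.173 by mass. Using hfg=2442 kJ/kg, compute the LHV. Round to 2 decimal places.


LHV = HHV - hfg * 9 * H
Water correction = 2442 * 9 * 0.173 = 3802.194 kJ/kg
LHV = 47489 - 3802.194 = 43686.81 kJ/kg


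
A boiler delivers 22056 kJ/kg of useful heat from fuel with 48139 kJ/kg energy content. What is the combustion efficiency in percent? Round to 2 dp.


Efficiency = (Q_useful / Q_fuel) * 100
Efficiency = (22056 / 48139) * 100
Efficiency = 0.4582 * 100 = 45.82%


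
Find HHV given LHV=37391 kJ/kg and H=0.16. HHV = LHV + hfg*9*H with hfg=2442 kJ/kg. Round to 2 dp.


HHV = LHV + hfg * 9 * H
Water addition = 2442 * 9 * 0.16 = 3516.480 kJ/kg
HHV = 37391 + 3516.480 = 40907.48 kJ/kg


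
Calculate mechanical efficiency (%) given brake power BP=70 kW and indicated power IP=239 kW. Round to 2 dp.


eta_mech = (BP / IP) * 100
Ratio = 70 / 239 = 0.2929
eta_mech = 0.2929 * 100 = 29.29%


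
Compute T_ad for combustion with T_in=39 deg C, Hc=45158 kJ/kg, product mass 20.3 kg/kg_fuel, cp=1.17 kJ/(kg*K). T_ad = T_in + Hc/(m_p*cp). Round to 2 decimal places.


T_ad = T_in + Hc / (m_p * cp)
Denominator = 20.3 * 1.17 = 23.7510
Temperature rise = 45158 / 23.7510 = 1901.31 K
T_ad = 39 + 1901.31 = 1940.31 deg C


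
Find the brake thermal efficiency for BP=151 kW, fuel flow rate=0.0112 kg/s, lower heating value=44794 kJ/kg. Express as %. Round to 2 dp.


eta_BTE = (BP / (mf * LHV)) * 100
Denominator = 0.0112 * 44794 = 501.6928 kW
eta_BTE = (151 / 501.6928) * 100 = 30.10%


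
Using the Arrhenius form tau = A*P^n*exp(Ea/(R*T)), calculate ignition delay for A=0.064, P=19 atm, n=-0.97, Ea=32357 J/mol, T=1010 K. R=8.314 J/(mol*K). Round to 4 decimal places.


tau = A * P^n * exp(Ea/(R*T))
P^n = 19^(-0.97) = 0.05749221
Ea/(R*T) = 32357/(8.314*1010) = 3.853336
exp(Ea/(R*T)) = 47.150083
tau = 0.064 * 0.05749221 * 47.150083 = 0.1735 ms


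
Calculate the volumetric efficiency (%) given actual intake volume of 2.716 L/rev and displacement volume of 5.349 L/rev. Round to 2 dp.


eta_v = (V_actual / V_disp) * 100
Ratio = 2.716 / 5.349 = 0.5078
eta_v = 0.5078 * 100 = 50.78%


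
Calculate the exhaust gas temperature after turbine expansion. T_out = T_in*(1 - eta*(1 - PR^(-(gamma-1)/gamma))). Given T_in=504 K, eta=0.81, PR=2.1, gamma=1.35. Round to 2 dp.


T_out = T_in * (1 - eta * (1 - PR^(-(gamma-1)/gamma)))
Exponent = -(1.35-1)/1.35 = -0.25925926
PR^exp = 2.1^(-0.25925926) = 0.82501466
Factor = 1 - 0.81*(1 - 0.82501466) = 0.85826187
T_out = 504 * 0.85826187 = 432.56 K


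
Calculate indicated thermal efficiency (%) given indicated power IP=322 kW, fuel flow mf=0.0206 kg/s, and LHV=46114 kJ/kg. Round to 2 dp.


eta_ith = (IP / (mf * LHV)) * 100
Denominator = 0.0206 * 46114 = 949.9484 kW
eta_ith = (322 / 949.9484) * 100 = 33.90%


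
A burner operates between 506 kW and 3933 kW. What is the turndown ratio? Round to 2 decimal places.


TDR = Q_max / Q_min
TDR = 3933 / 506 = 7.77


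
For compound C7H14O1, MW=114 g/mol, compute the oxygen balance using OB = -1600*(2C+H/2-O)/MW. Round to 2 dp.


OB = -1600 * (2C + H/2 - O) / MW
Inner = 2*7 + 14/2 - 1 = 20.00
OB = -1600 * 20.00 / 114 = -280.70%


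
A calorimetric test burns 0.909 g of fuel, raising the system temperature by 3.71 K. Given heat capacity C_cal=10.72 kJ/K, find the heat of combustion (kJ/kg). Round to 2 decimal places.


Hc = C_cal * delta_T / m_fuel
Q_released = 10.72 * 3.71 = 39.7712 kJ
m_fuel = 0.909 g = 0.909/1000 kg = 0.000909 kg
Hc = 39.7712 / 0.000909 = 43752.70 kJ/kg


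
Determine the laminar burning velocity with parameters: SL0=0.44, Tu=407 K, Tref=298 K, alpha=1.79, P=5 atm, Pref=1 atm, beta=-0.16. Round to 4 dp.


SL = SL0 * (Tu/Tref)^alpha * (P/Pref)^beta
T ratio = 407/298 = 1.36577181
(T ratio)^alpha = 1.36577181^1.79 = 1.747137
(P/Pref)^beta = 5^(-0.16) = 0.772974
SL = 0.44 * 1.747137 * 0.772974 = 0.5942 m/s


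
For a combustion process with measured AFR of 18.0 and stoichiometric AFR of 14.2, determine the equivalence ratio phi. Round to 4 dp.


phi = AFR_stoich / AFR_actual
phi = 14.2 / 18.0 = 0.7889


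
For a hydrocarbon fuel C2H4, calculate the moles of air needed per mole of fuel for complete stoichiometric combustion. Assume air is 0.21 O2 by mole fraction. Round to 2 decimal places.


Balanced combustion: C2H4 + 3 O2 -> 2 CO2 + 2 H2O
O2 needed = C + H/4 = 2 + 4/4 = 3.00 moles
Air moles = O2 / 0.21 = 3.00 / 0.21 = 14.29 moles air


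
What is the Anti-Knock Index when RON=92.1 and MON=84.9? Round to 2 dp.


AKI = (RON + MON) / 2
AKI = (92.1 + 84.9) / 2
AKI = 177.0 / 2 = 88.50


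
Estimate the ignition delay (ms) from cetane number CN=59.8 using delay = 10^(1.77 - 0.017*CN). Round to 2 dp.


delay = 10^(1.77 - 0.017*CN)
Exponent = 1.77 - 0.017*59.8 = 0.7534
delay = 10^0.7534 = 5.67 ms


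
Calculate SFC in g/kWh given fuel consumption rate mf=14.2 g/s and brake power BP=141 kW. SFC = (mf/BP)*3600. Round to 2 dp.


SFC = (mf / BP) * 3600
Rate = 14.2 / 141 = 0.100709 g/(s*kW)
SFC = 0.100709 * 3600 = 362.55 g/kWh


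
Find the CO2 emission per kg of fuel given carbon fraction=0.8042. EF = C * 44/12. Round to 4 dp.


EF = C_frac * (M_CO2 / M_C)
EF = 0.8042 * (44/12)
EF = 0.8042 * 3.666667 = 2.9487 kg_CO2/kg_fuel


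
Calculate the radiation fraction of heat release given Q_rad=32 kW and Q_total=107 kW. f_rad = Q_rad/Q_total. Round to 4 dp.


f_rad = Q_rad / Q_total
f_rad = 32 / 107 = 0.2991


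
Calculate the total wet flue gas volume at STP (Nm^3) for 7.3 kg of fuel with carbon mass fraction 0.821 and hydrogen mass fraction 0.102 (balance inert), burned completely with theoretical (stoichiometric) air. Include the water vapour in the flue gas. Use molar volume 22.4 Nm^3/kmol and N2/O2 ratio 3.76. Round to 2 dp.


Per kg fuel: CO2 = (C/12 kmol)*22.4 = (0.821/12)*22.4 = 1.53253 Nm^3
Per kg fuel: H2O = (H/2 kmol)*22.4 = (0.102/2)*22.4 = 1.14240 Nm^3
O2 needed per kg fuel = C/12 + H/4 = 0.821/12 + 0.102/4 = 0.09391667 kmol
Per kg fuel: N2 = O2*3.76*22.4 = 0.09391667*3.76*22.4 = 7.91004 Nm^3
Total per kg = 1.53253 + 1.14240 + 7.91004 = 10.58497 Nm^3
Total = 10.58497 * 7.3 = 77.27 Nm^3


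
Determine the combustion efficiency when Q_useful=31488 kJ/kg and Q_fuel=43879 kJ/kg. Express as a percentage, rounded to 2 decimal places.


Efficiency = (Q_useful / Q_fuel) * 100
Efficiency = (31488 / 43879) * 100
Efficiency = 0.7176 * 100 = 71.76%


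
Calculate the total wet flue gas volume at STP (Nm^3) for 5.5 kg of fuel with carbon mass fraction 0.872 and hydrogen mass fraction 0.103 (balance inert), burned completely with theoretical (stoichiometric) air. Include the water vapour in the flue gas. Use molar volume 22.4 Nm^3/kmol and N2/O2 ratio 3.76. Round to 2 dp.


Per kg fuel: CO2 = (C/12 kmol)*22.4 = (0.872/12)*22.4 = 1.62773 Nm^3
Per kg fuel: H2O = (H/2 kmol)*22.4 = (0.103/2)*22.4 = 1.15360 Nm^3
O2 needed per kg fuel = C/12 + H/4 = 0.872/12 + 0.103/4 = 0.09841667 kmol
Per kg fuel: N2 = O2*3.76*22.4 = 0.09841667*3.76*22.4 = 8.28905 Nm^3
Total per kg = 1.62773 + 1.15360 + 8.28905 = 11.07038 Nm^3
Total = 11.07038 * 5.5 = 60.89 Nm^3


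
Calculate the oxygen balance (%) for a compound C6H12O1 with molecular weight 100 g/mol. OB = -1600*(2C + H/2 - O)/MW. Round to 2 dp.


OB = -1600 * (2C + H/2 - O) / MW
Inner = 2*6 + 12/2 - 1 = 17.00
OB = -1600 * 17.00 / 100 = -272.00%


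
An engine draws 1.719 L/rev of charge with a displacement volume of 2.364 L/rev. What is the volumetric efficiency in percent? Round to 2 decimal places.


eta_v = (V_actual / V_disp) * 100
Ratio = 1.719 / 2.364 = 0.7272
eta_v = 0.7272 * 100 = 72.72%


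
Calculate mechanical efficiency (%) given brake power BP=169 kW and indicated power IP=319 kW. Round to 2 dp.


eta_mech = (BP / IP) * 100
Ratio = 169 / 319 = 0.5298
eta_mech = 0.5298 * 100 = 52.98%


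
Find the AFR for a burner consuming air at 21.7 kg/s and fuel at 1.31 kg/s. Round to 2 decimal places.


AFR = m_air / m_fuel
AFR = 21.7 / 1.31 = 16.56


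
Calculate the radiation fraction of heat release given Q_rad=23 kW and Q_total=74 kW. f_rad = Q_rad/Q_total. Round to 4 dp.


f_rad = Q_rad / Q_total
f_rad = 23 / 74 = 0.3108


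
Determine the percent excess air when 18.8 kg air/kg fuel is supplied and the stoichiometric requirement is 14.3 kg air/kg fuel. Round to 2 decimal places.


Excess air = actual - stoichiometric = 18.8 - 14.3 = 4.50 kg/kg fuel
Excess air % = (excess / stoich) * 100 = (4.50 / 14.3) * 100 = 31.47%


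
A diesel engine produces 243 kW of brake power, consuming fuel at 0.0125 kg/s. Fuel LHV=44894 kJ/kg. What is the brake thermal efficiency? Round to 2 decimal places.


eta_BTE = (BP / (mf * LHV)) * 100
Denominator = 0.0125 * 44894 = 561.1750 kW
eta_BTE = (243 / 561.1750) * 100 = 43.30%


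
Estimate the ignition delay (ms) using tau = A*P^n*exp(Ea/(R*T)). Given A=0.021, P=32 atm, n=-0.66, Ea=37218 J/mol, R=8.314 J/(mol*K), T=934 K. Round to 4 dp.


tau = A * P^n * exp(Ea/(R*T))
P^n = 32^(-0.66) = 0.10153155
Ea/(R*T) = 37218/(8.314*934) = 4.792875
exp(Ea/(R*T)) = 120.647776
tau = 0.021 * 0.10153155 * 120.647776 = 0.2572 ms


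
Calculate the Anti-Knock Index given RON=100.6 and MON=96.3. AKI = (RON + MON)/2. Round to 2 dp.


AKI = (RON + MON) / 2
AKI = (100.6 + 96.3) / 2
AKI = 196.9 / 2 = 98.45


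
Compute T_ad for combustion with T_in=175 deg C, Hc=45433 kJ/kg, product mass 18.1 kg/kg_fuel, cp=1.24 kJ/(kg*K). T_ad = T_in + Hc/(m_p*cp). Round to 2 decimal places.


T_ad = T_in + Hc / (m_p * cp)
Denominator = 18.1 * 1.24 = 22.4440
Temperature rise = 45433 / 22.4440 = 2024.28 K
T_ad = 175 + 2024.28 = 2199.28 deg C


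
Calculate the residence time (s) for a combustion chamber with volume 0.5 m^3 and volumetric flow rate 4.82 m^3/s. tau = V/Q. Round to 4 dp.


tau = V / Q_flow
tau = 0.5 / 4.82 = 0.1037 s


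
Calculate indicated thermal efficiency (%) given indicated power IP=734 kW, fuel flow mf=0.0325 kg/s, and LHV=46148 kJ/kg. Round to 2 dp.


eta_ith = (IP / (mf * LHV)) * 100
Denominator = 0.0325 * 46148 = 1499.8100 kW
eta_ith = (734 / 1499.8100) * 100 = 48.94%


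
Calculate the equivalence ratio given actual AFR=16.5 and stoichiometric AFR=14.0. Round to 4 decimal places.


phi = AFR_stoich / AFR_actual
phi = 14.0 / 16.5 = 0.8485


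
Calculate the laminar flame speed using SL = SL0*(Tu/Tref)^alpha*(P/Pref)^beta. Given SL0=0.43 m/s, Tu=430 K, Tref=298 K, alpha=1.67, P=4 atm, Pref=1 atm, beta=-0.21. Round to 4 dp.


SL = SL0 * (Tu/Tref)^alpha * (P/Pref)^beta
T ratio = 430/298 = 1.44295302
(T ratio)^alpha = 1.44295302^1.67 = 1.844808
(P/Pref)^beta = 4^(-0.21) = 0.747425
SL = 0.43 * 1.844808 * 0.747425 = 0.5929 m/s


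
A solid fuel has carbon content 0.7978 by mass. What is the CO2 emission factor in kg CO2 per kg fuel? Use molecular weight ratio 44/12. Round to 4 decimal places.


EF = C_frac * (M_CO2 / M_C)
EF = 0.7978 * (44/12)
EF = 0.7978 * 3.666667 = 2.9253 kg_CO2/kg_fuel


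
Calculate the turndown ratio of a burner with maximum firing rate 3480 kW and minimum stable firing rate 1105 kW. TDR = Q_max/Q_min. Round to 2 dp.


TDR = Q_max / Q_min
TDR = 3480 / 1105 = 3.15


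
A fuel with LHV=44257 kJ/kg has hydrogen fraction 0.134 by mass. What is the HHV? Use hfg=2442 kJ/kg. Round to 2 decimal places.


HHV = LHV + hfg * 9 * H
Water addition = 2442 * 9 * 0.134 = 2945.052 kJ/kg
HHV = 44257 + 2945.052 = 47202.05 kJ/kg


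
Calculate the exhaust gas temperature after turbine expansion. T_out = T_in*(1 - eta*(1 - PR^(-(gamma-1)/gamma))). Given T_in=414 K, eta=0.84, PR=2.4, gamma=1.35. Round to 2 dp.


T_out = T_in * (1 - eta * (1 - PR^(-(gamma-1)/gamma)))
Exponent = -(1.35-1)/1.35 = -0.25925926
PR^exp = 2.4^(-0.25925926) = 0.79694200
Factor = 1 - 0.84*(1 - 0.79694200) = 0.82943128
T_out = 414 * 0.82943128 = 343.38 K


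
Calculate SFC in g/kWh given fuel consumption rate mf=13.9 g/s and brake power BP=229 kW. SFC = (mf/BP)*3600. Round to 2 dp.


SFC = (mf / BP) * 3600
Rate = 13.9 / 229 = 0.060699 g/(s*kW)
SFC = 0.060699 * 3600 = 218.52 g/kWh


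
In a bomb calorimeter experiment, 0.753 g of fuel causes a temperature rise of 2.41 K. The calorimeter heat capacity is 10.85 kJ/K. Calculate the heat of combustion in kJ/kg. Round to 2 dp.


Hc = C_cal * delta_T / m_fuel
Q_released = 10.85 * 2.41 = 26.1485 kJ
m_fuel = 0.753 g = 0.753/1000 kg = 0.000753 kg
Hc = 26.1485 / 0.000753 = 34725.76 kJ/kg


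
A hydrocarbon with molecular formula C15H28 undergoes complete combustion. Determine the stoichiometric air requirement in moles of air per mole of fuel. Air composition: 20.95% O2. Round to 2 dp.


Balanced combustion: C15H28 + 22 O2 -> 15 CO2 + 14 H2O
O2 needed = C + H/4 = 15 + 28/4 = 22.00 moles
Air moles = O2 / 0.2095 = 22.00 / 0.2095 = 105.01 moles air


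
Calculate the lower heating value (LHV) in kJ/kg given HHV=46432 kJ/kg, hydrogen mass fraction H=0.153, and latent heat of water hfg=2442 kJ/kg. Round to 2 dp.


LHV = HHV - hfg * 9 * H
Water correction = 2442 * 9 * 0.153 = 3362.634 kJ/kg
LHV = 46432 - 3362.634 = 43069.37 kJ/kg


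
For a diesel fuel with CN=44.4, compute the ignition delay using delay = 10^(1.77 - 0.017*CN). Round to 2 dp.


delay = 10^(1.77 - 0.017*CN)
Exponent = 1.77 - 0.017*44.4 = 1.0152
delay = 10^1.0152 = 10.36 ms


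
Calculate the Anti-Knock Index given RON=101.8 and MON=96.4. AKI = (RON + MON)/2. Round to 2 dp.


AKI = (RON + MON) / 2
AKI = (101.8 + 96.4) / 2
AKI = 198.2 / 2 = 99.10


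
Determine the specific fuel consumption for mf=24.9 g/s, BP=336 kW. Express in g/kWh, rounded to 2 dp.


SFC = (mf / BP) * 3600
Rate = 24.9 / 336 = 0.074107 g/(s*kW)
SFC = 0.074107 * 3600 = 266.79 g/kWh


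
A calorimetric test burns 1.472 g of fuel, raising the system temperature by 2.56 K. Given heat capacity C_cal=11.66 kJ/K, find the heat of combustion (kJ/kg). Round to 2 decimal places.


Hc = C_cal * delta_T / m_fuel
Q_released = 11.66 * 2.56 = 29.8496 kJ
m_fuel = 1.472 g = 1.472/1000 kg = 0.001472 kg
Hc = 29.8496 / 0.001472 = 20278.26 kJ/kg


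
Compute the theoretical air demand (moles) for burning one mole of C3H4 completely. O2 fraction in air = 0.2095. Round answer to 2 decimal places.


Balanced combustion: C3H4 + 4 O2 -> 3 CO2 + 2 H2O
O2 needed = C + H/4 = 3 + 4/4 = 4.00 moles
Air moles = O2 / 0.2095 = 4.00 / 0.2095 = 19.09 moles air


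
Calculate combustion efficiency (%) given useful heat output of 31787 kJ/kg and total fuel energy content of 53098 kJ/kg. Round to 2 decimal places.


Efficiency = (Q_useful / Q_fuel) * 100
Efficiency = (31787 / 53098) * 100
Efficiency = 0.5986 * 100 = 59.86%


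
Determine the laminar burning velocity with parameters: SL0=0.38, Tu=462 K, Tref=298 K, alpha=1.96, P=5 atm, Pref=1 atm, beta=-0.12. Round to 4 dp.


SL = SL0 * (Tu/Tref)^alpha * (P/Pref)^beta
T ratio = 462/298 = 1.55033557
(T ratio)^alpha = 1.55033557^1.96 = 2.361753
(P/Pref)^beta = 5^(-0.12) = 0.824373
SL = 0.38 * 2.361753 * 0.824373 = 0.7398 m/s


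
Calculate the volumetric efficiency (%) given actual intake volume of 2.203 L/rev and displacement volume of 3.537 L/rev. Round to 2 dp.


eta_v = (V_actual / V_disp) * 100
Ratio = 2.203 / 3.537 = 0.6228
eta_v = 0.6228 * 100 = 62.28%


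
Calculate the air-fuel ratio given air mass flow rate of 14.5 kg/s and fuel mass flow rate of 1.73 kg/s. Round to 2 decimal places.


AFR = m_air / m_fuel
AFR = 14.5 / 1.73 = 8.38


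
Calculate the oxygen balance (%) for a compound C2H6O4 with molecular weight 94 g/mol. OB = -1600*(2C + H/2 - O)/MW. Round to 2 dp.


OB = -1600 * (2C + H/2 - O) / MW
Inner = 2*2 + 6/2 - 4 = 3.00
OB = -1600 * 3.00 / 94 = -51.06%


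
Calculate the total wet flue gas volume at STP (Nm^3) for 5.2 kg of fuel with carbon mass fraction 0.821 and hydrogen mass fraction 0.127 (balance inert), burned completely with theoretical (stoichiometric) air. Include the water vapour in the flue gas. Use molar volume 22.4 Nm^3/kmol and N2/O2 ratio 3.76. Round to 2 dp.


Per kg fuel: CO2 = (C/12 kmol)*22.4 = (0.821/12)*22.4 = 1.53253 Nm^3
Per kg fuel: H2O = (H/2 kmol)*22.4 = (0.127/2)*22.4 = 1.42240 Nm^3
O2 needed per kg fuel = C/12 + H/4 = 0.821/12 + 0.127/4 = 0.10016667 kmol
Per kg fuel: N2 = O2*3.76*22.4 = 0.10016667*3.76*22.4 = 8.43644 Nm^3
Total per kg = 1.53253 + 1.42240 + 8.43644 = 11.39137 Nm^3
Total = 11.39137 * 5.2 = 59.24 Nm^3


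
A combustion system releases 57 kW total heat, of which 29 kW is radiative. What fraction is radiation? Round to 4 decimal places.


f_rad = Q_rad / Q_total
f_rad = 29 / 57 = 0.5088


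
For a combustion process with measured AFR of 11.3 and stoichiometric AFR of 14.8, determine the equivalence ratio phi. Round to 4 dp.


phi = AFR_stoich / AFR_actual
phi = 14.8 / 11.3 = 1.3097


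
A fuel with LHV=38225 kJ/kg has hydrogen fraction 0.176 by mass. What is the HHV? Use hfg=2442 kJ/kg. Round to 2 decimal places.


HHV = LHV + hfg * 9 * H
Water addition = 2442 * 9 * 0.176 = 3868.128 kJ/kg
HHV = 38225 + 3868.128 = 42093.13 kJ/kg


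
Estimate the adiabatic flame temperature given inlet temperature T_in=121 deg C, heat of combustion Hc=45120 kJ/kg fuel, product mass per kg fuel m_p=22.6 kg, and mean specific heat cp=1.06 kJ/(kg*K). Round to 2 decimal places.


T_ad = T_in + Hc / (m_p * cp)
Denominator = 22.6 * 1.06 = 23.9560
Temperature rise = 45120 / 23.9560 = 1883.45 K
T_ad = 121 + 1883.45 = 2004.45 deg C


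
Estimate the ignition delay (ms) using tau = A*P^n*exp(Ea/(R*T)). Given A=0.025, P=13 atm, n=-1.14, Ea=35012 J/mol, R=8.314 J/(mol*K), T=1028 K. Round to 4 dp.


tau = A * P^n * exp(Ea/(R*T))
P^n = 13^(-1.14) = 0.05371611
Ea/(R*T) = 35012/(8.314*1028) = 4.096508
exp(Ea/(R*T)) = 60.129934
tau = 0.025 * 0.05371611 * 60.129934 = 0.0807 ms


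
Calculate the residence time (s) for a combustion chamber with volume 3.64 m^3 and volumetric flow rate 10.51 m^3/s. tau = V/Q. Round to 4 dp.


tau = V / Q_flow
tau = 3.64 / 10.51 = 0.3463 s


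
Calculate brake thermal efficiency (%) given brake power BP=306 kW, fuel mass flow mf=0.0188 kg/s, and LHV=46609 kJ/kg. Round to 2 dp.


eta_BTE = (BP / (mf * LHV)) * 100
Denominator = 0.0188 * 46609 = 876.2492 kW
eta_BTE = (306 / 876.2492) * 100 = 34.92%


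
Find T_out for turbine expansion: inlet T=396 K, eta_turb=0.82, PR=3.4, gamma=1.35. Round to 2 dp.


T_out = T_in * (1 - eta * (1 - PR^(-(gamma-1)/gamma)))
Exponent = -(1.35-1)/1.35 = -0.25925926
PR^exp = 3.4^(-0.25925926) = 0.72813041
Factor = 1 - 0.82*(1 - 0.72813041) = 0.77706694
T_out = 396 * 0.77706694 = 307.72 K


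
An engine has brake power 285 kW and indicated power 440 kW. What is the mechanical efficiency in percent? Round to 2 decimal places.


eta_mech = (BP / IP) * 100
Ratio = 285 / 440 = 0.6477
eta_mech = 0.6477 * 100 = 64.77%


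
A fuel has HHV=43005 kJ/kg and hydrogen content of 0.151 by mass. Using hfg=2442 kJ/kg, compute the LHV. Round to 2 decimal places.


LHV = HHV - hfg * 9 * H
Water correction = 2442 * 9 * 0.151 = 3318.678 kJ/kg
LHV = 43005 - 3318.678 = 39686.32 kJ/kg


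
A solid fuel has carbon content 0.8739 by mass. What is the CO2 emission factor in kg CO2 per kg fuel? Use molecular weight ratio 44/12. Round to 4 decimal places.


EF = C_frac * (M_CO2 / M_C)
EF = 0.8739 * (44/12)
EF = 0.8739 * 3.666667 = 3.2043 kg_CO2/kg_fuel


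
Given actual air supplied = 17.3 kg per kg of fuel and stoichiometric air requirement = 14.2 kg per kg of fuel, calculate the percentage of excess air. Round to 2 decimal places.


Excess air = actual - stoichiometric = 17.3 - 14.2 = 3.10 kg/kg fuel
Excess air % = (excess / stoich) * 100 = (3.10 / 14.2) * 100 = 21.83%


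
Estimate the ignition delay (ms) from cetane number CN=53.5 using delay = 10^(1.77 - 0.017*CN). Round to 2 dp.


delay = 10^(1.77 - 0.017*CN)
Exponent = 1.77 - 0.017*53.5 = 0.8605
delay = 10^0.8605 = 7.25 ms


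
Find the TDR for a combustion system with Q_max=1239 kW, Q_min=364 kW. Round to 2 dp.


TDR = Q_max / Q_min
TDR = 1239 / 364 = 3.40


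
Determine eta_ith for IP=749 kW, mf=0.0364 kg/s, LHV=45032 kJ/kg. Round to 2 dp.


eta_ith = (IP / (mf * LHV)) * 100
Denominator = 0.0364 * 45032 = 1639.1648 kW
eta_ith = (749 / 1639.1648) * 100 = 45.69%


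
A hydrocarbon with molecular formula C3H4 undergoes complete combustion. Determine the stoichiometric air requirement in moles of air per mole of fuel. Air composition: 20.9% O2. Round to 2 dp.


Balanced combustion: C3H4 + 4 O2 -> 3 CO2 + 2 H2O
O2 needed = C + H/4 = 3 + 4/4 = 4.00 moles
Air moles = O2 / 0.209 = 4.00 / 0.209 = 19.14 moles air


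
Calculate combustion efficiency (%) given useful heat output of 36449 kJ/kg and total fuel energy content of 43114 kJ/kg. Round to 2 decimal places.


Efficiency = (Q_useful / Q_fuel) * 100
Efficiency = (36449 / 43114) * 100
Efficiency = 0.8454 * 100 = 84.54%


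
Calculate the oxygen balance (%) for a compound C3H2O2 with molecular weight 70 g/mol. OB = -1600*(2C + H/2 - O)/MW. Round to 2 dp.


OB = -1600 * (2C + H/2 - O) / MW
Inner = 2*3 + 2/2 - 2 = 5.00
OB = -1600 * 5.00 / 70 = -114.29%


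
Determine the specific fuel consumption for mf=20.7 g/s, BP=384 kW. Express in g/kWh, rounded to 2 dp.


SFC = (mf / BP) * 3600
Rate = 20.7 / 384 = 0.053906 g/(s*kW)
SFC = 0.053906 * 3600 = 194.06 g/kWh


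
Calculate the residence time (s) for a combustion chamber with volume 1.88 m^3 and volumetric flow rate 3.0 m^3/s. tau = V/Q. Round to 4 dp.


tau = V / Q_flow
tau = 1.88 / 3.0 = 0.6267 s


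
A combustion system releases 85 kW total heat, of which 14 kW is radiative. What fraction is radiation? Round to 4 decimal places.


f_rad = Q_rad / Q_total
f_rad = 14 / 85 = 0.1647


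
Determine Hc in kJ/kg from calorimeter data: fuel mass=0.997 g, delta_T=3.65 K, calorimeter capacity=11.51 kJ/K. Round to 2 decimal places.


Hc = C_cal * delta_T / m_fuel
Q_released = 11.51 * 3.65 = 42.0115 kJ
m_fuel = 0.997 g = 0.997/1000 kg = 0.000997 kg
Hc = 42.0115 / 0.000997 = 42137.91 kJ/kg


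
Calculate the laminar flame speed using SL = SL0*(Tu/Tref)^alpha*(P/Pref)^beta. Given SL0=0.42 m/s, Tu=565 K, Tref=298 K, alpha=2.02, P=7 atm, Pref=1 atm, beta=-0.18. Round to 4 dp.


SL = SL0 * (Tu/Tref)^alpha * (P/Pref)^beta
T ratio = 565/298 = 1.89597315
(T ratio)^alpha = 1.89597315^2.02 = 3.641003
(P/Pref)^beta = 7^(-0.18) = 0.704502
SL = 0.42 * 3.641003 * 0.704502 = 1.0773 m/s


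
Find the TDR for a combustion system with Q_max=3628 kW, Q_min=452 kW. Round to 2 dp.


TDR = Q_max / Q_min
TDR = 3628 / 452 = 8.03


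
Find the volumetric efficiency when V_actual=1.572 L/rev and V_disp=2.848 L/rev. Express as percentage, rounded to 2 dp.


eta_v = (V_actual / V_disp) * 100
Ratio = 1.572 / 2.848 = 0.5520
eta_v = 0.5520 * 100 = 55.20%


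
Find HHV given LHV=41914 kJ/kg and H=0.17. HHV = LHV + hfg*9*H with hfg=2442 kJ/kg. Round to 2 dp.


HHV = LHV + hfg * 9 * H
Water addition = 2442 * 9 * 0.17 = 3736.260 kJ/kg
HHV = 41914 + 3736.260 = 45650.26 kJ/kg


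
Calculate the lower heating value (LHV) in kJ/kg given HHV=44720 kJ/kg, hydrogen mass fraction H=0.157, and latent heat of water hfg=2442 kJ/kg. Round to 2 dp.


LHV = HHV - hfg * 9 * H
Water correction = 2442 * 9 * 0.157 = 3450.546 kJ/kg
LHV = 44720 - 3450.546 = 41269.45 kJ/kg


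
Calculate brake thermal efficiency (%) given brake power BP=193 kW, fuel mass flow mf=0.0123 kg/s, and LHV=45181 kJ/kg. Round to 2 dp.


eta_BTE = (BP / (mf * LHV)) * 100
Denominator = 0.0123 * 45181 = 555.7263 kW
eta_BTE = (193 / 555.7263) * 100 = 34.73%


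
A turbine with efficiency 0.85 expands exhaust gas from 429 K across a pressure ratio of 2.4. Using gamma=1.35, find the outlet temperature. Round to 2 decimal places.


T_out = T_in * (1 - eta * (1 - PR^(-(gamma-1)/gamma)))
Exponent = -(1.35-1)/1.35 = -0.25925926
PR^exp = 2.4^(-0.25925926) = 0.79694200
Factor = 1 - 0.85*(1 - 0.79694200) = 0.82740070
T_out = 429 * 0.82740070 = 354.95 K


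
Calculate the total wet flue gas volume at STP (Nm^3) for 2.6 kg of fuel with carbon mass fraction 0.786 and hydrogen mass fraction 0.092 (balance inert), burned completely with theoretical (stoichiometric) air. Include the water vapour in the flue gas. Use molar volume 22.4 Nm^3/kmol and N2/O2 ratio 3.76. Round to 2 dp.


Per kg fuel: CO2 = (C/12 kmol)*22.4 = (0.786/12)*22.4 = 1.46720 Nm^3
Per kg fuel: H2O = (H/2 kmol)*22.4 = (0.092/2)*22.4 = 1.03040 Nm^3
O2 needed per kg fuel = C/12 + H/4 = 0.786/12 + 0.092/4 = 0.08850000 kmol
Per kg fuel: N2 = O2*3.76*22.4 = 0.08850000*3.76*22.4 = 7.45382 Nm^3
Total per kg = 1.46720 + 1.03040 + 7.45382 = 9.95142 Nm^3
Total = 9.95142 * 2.6 = 25.87 Nm^3


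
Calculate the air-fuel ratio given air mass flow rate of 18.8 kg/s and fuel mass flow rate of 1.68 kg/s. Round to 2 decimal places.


AFR = m_air / m_fuel
AFR = 18.8 / 1.68 = 11.19


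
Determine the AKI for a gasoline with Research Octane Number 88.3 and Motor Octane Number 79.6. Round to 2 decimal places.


AKI = (RON + MON) / 2
AKI = (88.3 + 79.6) / 2
AKI = 167.9 / 2 = 83.95


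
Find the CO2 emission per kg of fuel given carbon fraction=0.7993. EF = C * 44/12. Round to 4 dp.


EF = C_frac * (M_CO2 / M_C)
EF = 0.7993 * (44/12)
EF = 0.7993 * 3.666667 = 2.9308 kg_CO2/kg_fuel


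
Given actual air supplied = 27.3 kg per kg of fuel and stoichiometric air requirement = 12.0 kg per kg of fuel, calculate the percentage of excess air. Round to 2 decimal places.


Excess air = actual - stoichiometric = 27.3 - 12.0 = 15.30 kg/kg fuel
Excess air % = (excess / stoich) * 100 = (15.30 / 12.0) * 100 = 127.50%


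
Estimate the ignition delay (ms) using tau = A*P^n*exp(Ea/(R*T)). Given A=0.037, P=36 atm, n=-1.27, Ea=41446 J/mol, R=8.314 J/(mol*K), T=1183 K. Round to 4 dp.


tau = A * P^n * exp(Ea/(R*T))
P^n = 36^(-1.27) = 0.01055591
Ea/(R*T) = 41446/(8.314*1183) = 4.213935
exp(Ea/(R*T)) = 67.622127
tau = 0.037 * 0.01055591 * 67.622127 = 0.0264 ms


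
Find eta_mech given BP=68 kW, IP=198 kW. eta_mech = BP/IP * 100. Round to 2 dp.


eta_mech = (BP / IP) * 100
Ratio = 68 / 198 = 0.3434
eta_mech = 0.3434 * 100 = 34.34%


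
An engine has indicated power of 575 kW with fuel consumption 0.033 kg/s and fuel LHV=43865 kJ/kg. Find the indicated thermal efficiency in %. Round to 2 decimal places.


eta_ith = (IP / (mf * LHV)) * 100
Denominator = 0.033 * 43865 = 1447.5450 kW
eta_ith = (575 / 1447.5450) * 100 = 39.72%


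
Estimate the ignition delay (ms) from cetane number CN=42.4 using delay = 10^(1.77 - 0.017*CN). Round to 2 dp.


delay = 10^(1.77 - 0.017*CN)
Exponent = 1.77 - 0.017*42.4 = 1.0492
delay = 10^1.0492 = 11.20 ms


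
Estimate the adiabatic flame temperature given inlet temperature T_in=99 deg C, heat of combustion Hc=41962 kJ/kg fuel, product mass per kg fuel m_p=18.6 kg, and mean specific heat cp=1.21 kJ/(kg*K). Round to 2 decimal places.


T_ad = T_in + Hc / (m_p * cp)
Denominator = 18.6 * 1.21 = 22.5060
Temperature rise = 41962 / 22.5060 = 1864.48 K
T_ad = 99 + 1864.48 = 1963.48 deg C


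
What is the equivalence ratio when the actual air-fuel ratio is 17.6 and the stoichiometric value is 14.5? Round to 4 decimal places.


phi = AFR_stoich / AFR_actual
phi = 14.5 / 17.6 = 0.8239


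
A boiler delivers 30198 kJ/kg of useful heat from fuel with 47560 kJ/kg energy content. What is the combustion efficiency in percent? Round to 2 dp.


Efficiency = (Q_useful / Q_fuel) * 100
Efficiency = (30198 / 47560) * 100
Efficiency = 0.6349 * 100 = 63.49%


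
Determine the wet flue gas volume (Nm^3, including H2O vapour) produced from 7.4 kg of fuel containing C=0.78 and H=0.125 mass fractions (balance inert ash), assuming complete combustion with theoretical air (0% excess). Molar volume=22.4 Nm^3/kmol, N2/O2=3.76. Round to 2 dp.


Per kg fuel: CO2 = (C/12 kmol)*22.4 = (0.78/12)*22.4 = 1.45600 Nm^3
Per kg fuel: H2O = (H/2 kmol)*22.4 = (0.125/2)*22.4 = 1.40000 Nm^3
O2 needed per kg fuel = C/12 + H/4 = 0.78/12 + 0.125/4 = 0.09625000 kmol
Per kg fuel: N2 = O2*3.76*22.4 = 0.09625000*3.76*22.4 = 8.10656 Nm^3
Total per kg = 1.45600 + 1.40000 + 8.10656 = 10.96256 Nm^3
Total = 10.96256 * 7.4 = 81.12 Nm^3


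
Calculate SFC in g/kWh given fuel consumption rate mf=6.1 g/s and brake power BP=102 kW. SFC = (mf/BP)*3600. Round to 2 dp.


SFC = (mf / BP) * 3600
Rate = 6.1 / 102 = 0.059804 g/(s*kW)
SFC = 0.059804 * 3600 = 215.29 g/kWh


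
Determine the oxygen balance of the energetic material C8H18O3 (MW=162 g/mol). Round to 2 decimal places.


OB = -1600 * (2C + H/2 - O) / MW
Inner = 2*8 + 18/2 - 3 = 22.00
OB = -1600 * 22.00 / 162 = -217.28%


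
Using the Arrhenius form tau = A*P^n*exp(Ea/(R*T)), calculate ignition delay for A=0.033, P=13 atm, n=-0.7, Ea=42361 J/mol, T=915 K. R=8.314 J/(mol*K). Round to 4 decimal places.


tau = A * P^n * exp(Ea/(R*T))
P^n = 13^(-0.7) = 0.16605030
Ea/(R*T) = 42361/(8.314*915) = 5.568460
exp(Ea/(R*T)) = 262.030212
tau = 0.033 * 0.16605030 * 262.030212 = 1.4358 ms


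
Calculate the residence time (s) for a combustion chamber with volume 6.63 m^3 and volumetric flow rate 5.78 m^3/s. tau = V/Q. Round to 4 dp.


tau = V / Q_flow
tau = 6.63 / 5.78 = 1.1471 s


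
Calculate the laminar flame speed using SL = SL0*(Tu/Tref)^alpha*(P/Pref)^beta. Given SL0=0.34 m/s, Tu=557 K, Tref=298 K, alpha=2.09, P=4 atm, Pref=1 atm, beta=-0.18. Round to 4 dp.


SL = SL0 * (Tu/Tref)^alpha * (P/Pref)^beta
T ratio = 557/298 = 1.86912752
(T ratio)^alpha = 1.86912752^2.09 = 3.695944
(P/Pref)^beta = 4^(-0.18) = 0.779165
SL = 0.34 * 3.695944 * 0.779165 = 0.9791 m/s


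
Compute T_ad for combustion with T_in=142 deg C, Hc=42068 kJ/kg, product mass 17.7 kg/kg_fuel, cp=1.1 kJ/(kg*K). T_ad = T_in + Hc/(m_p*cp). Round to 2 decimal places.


T_ad = T_in + Hc / (m_p * cp)
Denominator = 17.7 * 1.1 = 19.4700
Temperature rise = 42068 / 19.4700 = 2160.66 K
T_ad = 142 + 2160.66 = 2302.66 deg C


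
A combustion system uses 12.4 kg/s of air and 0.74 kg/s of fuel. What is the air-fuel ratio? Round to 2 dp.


AFR = m_air / m_fuel
AFR = 12.4 / 0.74 = 16.76


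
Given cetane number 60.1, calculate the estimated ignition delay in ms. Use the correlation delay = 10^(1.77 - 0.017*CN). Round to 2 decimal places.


delay = 10^(1.77 - 0.017*CN)
Exponent = 1.77 - 0.017*60.1 = 0.7483
delay = 10^0.7483 = 5.60 ms


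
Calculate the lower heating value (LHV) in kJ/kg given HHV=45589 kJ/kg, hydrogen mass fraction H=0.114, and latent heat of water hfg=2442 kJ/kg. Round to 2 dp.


LHV = HHV - hfg * 9 * H
Water correction = 2442 * 9 * 0.114 = 2505.492 kJ/kg
LHV = 45589 - 2505.492 = 43083.51 kJ/kg


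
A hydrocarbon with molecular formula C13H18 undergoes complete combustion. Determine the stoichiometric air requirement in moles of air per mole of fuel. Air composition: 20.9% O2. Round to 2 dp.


Balanced combustion: C13H18 + 17.5 O2 -> 13 CO2 + 9 H2O
O2 needed = C + H/4 = 13 + 18/4 = 17.50 moles
Air moles = O2 / 0.209 = 17.50 / 0.209 = 83.73 moles air


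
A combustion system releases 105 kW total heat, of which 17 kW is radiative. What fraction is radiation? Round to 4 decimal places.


f_rad = Q_rad / Q_total
f_rad = 17 / 105 = 0.1619


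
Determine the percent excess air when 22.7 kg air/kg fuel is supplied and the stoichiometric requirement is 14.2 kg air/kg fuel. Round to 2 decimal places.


Excess air = actual - stoichiometric = 22.7 - 14.2 = 8.50 kg/kg fuel
Excess air % = (excess / stoich) * 100 = (8.50 / 14.2) * 100 = 59.86%


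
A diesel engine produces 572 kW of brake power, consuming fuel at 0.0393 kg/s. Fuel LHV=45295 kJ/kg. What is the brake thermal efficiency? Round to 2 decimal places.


eta_BTE = (BP / (mf * LHV)) * 100
Denominator = 0.0393 * 45295 = 1780.0935 kW
eta_BTE = (572 / 1780.0935) * 100 = 32.13%


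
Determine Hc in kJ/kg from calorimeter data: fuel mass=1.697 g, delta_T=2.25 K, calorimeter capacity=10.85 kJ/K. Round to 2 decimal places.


Hc = C_cal * delta_T / m_fuel
Q_released = 10.85 * 2.25 = 24.4125 kJ
m_fuel = 1.697 g = 1.697/1000 kg = 0.001697 kg
Hc = 24.4125 / 0.001697 = 14385.68 kJ/kg


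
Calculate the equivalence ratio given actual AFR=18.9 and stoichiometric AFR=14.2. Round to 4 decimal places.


phi = AFR_stoich / AFR_actual
phi = 14.2 / 18.9 = 0.7513


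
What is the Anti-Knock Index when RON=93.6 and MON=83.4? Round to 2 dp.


AKI = (RON + MON) / 2
AKI = (93.6 + 83.4) / 2
AKI = 177.0 / 2 = 88.50


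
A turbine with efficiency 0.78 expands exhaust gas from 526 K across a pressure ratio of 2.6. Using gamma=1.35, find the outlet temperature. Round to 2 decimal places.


T_out = T_in * (1 - eta * (1 - PR^(-(gamma-1)/gamma)))
Exponent = -(1.35-1)/1.35 = -0.25925926
PR^exp = 2.6^(-0.25925926) = 0.78057442
Factor = 1 - 0.78*(1 - 0.78057442) = 0.82884805
T_out = 526 * 0.82884805 = 435.97 K


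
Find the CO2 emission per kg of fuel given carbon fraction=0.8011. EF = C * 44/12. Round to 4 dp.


EF = C_frac * (M_CO2 / M_C)
EF = 0.8011 * (44/12)
EF = 0.8011 * 3.666667 = 2.9374 kg_CO2/kg_fuel


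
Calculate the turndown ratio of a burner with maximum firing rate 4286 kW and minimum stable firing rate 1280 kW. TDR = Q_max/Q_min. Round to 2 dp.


TDR = Q_max / Q_min
TDR = 4286 / 1280 = 3.35


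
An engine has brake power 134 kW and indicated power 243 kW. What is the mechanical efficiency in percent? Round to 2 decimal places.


eta_mech = (BP / IP) * 100
Ratio = 134 / 243 = 0.5514
eta_mech = 0.5514 * 100 = 55.14%


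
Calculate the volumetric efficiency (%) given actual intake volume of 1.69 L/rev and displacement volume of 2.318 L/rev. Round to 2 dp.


eta_v = (V_actual / V_disp) * 100
Ratio = 1.69 / 2.318 = 0.7291
eta_v = 0.7291 * 100 = 72.91%


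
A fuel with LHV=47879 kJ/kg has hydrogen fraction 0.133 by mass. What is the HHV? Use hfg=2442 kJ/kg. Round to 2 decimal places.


HHV = LHV + hfg * 9 * H
Water addition = 2442 * 9 * 0.133 = 2923.074 kJ/kg
HHV = 47879 + 2923.074 = 50802.07 kJ/kg


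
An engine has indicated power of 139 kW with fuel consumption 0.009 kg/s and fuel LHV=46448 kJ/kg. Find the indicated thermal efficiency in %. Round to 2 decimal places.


eta_ith = (IP / (mf * LHV)) * 100
Denominator = 0.009 * 46448 = 418.0320 kW
eta_ith = (139 / 418.0320) * 100 = 33.25%


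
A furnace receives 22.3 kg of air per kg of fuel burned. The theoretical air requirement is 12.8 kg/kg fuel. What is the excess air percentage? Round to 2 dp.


Excess air = actual - stoichiometric = 22.3 - 12.8 = 9.50 kg/kg fuel
Excess air % = (excess / stoich) * 100 = (9.50 / 12.8) * 100 = 74.22%


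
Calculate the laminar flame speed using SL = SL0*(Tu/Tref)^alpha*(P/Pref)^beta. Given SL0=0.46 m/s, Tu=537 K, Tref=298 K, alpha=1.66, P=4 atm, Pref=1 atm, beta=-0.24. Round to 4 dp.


SL = SL0 * (Tu/Tref)^alpha * (P/Pref)^beta
T ratio = 537/298 = 1.80201342
(T ratio)^alpha = 1.80201342^1.66 = 2.658020
(P/Pref)^beta = 4^(-0.24) = 0.716978
SL = 0.46 * 2.658020 * 0.716978 = 0.8766 m/s


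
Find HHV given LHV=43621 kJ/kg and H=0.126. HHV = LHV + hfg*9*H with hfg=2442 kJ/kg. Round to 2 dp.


HHV = LHV + hfg * 9 * H
Water addition = 2442 * 9 * 0.126 = 2769.228 kJ/kg
HHV = 43621 + 2769.228 = 46390.23 kJ/kg


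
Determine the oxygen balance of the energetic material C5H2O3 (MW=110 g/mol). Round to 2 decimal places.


OB = -1600 * (2C + H/2 - O) / MW
Inner = 2*5 + 2/2 - 3 = 8.00
OB = -1600 * 8.00 / 110 = -116.36%


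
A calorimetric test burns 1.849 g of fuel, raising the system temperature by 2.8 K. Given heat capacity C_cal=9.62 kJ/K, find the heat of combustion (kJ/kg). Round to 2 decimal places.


Hc = C_cal * delta_T / m_fuel
Q_released = 9.62 * 2.8 = 26.9360 kJ
m_fuel = 1.849 g = 1.849/1000 kg = 0.001849 kg
Hc = 26.9360 / 0.001849 = 14567.87 kJ/kg


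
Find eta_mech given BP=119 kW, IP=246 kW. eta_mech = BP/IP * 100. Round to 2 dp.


eta_mech = (BP / IP) * 100
Ratio = 119 / 246 = 0.4837
eta_mech = 0.4837 * 100 = 48.37%


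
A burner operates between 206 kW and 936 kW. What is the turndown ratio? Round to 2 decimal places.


TDR = Q_max / Q_min
TDR = 936 / 206 = 4.54


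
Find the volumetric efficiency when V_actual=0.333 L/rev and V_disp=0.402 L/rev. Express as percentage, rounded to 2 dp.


eta_v = (V_actual / V_disp) * 100
Ratio = 0.333 / 0.402 = 0.8284
eta_v = 0.8284 * 100 = 82.84%


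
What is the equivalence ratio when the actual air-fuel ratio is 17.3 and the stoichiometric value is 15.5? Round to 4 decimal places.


phi = AFR_stoich / AFR_actual
phi = 15.5 / 17.3 = 0.8960


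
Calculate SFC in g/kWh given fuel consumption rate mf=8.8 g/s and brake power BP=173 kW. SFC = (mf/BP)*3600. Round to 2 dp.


SFC = (mf / BP) * 3600
Rate = 8.8 / 173 = 0.050867 g/(s*kW)
SFC = 0.050867 * 3600 = 183.12 g/kWh


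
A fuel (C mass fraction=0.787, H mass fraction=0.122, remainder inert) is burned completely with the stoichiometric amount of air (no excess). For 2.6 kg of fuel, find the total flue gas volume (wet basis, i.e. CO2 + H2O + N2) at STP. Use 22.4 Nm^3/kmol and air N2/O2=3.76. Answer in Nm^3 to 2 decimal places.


Per kg fuel: CO2 = (C/12 kmol)*22.4 = (0.787/12)*22.4 = 1.46907 Nm^3
Per kg fuel: H2O = (H/2 kmol)*22.4 = (0.122/2)*22.4 = 1.36640 Nm^3
O2 needed per kg fuel = C/12 + H/4 = 0.787/12 + 0.122/4 = 0.09608333 kmol
Per kg fuel: N2 = O2*3.76*22.4 = 0.09608333*3.76*22.4 = 8.09252 Nm^3
Total per kg = 1.46907 + 1.36640 + 8.09252 = 10.92799 Nm^3
Total = 10.92799 * 2.6 = 28.41 Nm^3


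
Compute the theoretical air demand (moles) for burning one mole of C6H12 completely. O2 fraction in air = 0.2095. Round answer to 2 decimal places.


Balanced combustion: C6H12 + 9 O2 -> 6 CO2 + 6 H2O
O2 needed = C + H/4 = 6 + 12/4 = 9.00 moles
Air moles = O2 / 0.2095 = 9.00 / 0.2095 = 42.96 moles air


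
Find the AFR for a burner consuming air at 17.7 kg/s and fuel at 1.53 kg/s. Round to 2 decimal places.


AFR = m_air / m_fuel
AFR = 17.7 / 1.53 = 11.57


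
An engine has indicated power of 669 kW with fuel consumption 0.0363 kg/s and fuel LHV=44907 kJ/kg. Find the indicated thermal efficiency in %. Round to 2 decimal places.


eta_ith = (IP / (mf * LHV)) * 100
Denominator = 0.0363 * 44907 = 1630.1241 kW
eta_ith = (669 / 1630.1241) * 100 = 41.04%


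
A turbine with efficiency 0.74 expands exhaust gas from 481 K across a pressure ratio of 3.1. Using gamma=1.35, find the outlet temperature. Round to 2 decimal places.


T_out = T_in * (1 - eta * (1 - PR^(-(gamma-1)/gamma)))
Exponent = -(1.35-1)/1.35 = -0.25925926
PR^exp = 3.1^(-0.25925926) = 0.74577862
Factor = 1 - 0.74*(1 - 0.74577862) = 0.81187618
T_out = 481 * 0.81187618 = 390.51 K


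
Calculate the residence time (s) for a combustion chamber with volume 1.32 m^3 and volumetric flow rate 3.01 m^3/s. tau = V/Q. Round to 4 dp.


tau = V / Q_flow
tau = 1.32 / 3.01 = 0.4385 s


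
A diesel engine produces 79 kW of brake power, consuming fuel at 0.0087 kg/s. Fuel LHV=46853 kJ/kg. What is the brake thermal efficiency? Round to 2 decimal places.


eta_BTE = (BP / (mf * LHV)) * 100
Denominator = 0.0087 * 46853 = 407.6211 kW
eta_BTE = (79 / 407.6211) * 100 = 19.38%


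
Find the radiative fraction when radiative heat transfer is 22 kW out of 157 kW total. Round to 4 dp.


f_rad = Q_rad / Q_total
f_rad = 22 / 157 = 0.1401


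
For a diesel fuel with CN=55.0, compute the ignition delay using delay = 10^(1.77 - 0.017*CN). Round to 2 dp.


delay = 10^(1.77 - 0.017*CN)
Exponent = 1.77 - 0.017*55.0 = 0.8350
delay = 10^0.8350 = 6.84 ms
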